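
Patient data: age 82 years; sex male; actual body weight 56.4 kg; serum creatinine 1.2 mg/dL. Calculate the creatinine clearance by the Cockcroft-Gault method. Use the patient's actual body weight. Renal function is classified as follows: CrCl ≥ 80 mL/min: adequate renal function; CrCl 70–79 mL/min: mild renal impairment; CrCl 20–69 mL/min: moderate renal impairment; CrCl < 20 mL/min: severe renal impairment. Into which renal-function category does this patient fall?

moderate renal impairment

CrCl = (140 − 82) × 56.4 / (72 × 1.2) = 3271.2 / 86.40 ≈ 37.9 mL/min
38 mL/min falls in the 'moderate renal impairment' range.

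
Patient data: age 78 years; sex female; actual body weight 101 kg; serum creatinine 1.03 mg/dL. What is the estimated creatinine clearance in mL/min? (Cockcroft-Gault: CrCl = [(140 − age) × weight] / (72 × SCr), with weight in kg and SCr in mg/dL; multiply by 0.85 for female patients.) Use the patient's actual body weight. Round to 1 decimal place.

71.8 mL/min

CrCl = (140 − 78) × 101 / (72 × 1.03) × 0.85 = 6262.0 / 74.16 × 0.85 ≈ 71.8 mL/min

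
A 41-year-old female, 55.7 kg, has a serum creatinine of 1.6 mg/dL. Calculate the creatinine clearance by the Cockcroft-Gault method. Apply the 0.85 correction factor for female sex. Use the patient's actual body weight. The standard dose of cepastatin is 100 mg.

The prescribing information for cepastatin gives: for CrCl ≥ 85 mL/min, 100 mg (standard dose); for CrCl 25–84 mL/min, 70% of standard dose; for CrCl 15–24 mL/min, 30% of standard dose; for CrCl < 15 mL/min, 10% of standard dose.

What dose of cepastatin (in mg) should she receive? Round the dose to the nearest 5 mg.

CrCl = (140 − 41) × 55.7 / (72 × 1.6) × 0.85 = 5514.3 / 115.20 × 0.85 ≈ 40.7 mL/min
CrCl ≈ 41 mL/min → bracket 25–84 mL/min.
70% of 100 mg = 70 mg

70 mg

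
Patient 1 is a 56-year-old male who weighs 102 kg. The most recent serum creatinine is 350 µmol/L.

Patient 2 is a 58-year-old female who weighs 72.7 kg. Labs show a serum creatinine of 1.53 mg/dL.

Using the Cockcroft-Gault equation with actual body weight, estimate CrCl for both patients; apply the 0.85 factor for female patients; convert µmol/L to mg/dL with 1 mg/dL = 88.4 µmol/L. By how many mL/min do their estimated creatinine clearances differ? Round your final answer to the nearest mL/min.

Patient 1: SCr = 350 / 88.4 = 3.959 mg/dL
Patient 1: CrCl = (140 − 56) × 102 / (72 × 3.959) = 8568.0 / 285.05 ≈ 30.1 mL/min
Patient 2: CrCl = (140 − 58) × 72.7 / (72 × 1.53) × 0.85 = 5961.4 / 110.16 × 0.85 ≈ 46.0 mL/min
|30.1 − 46.0| = 15.9 mL/min

16 mL/min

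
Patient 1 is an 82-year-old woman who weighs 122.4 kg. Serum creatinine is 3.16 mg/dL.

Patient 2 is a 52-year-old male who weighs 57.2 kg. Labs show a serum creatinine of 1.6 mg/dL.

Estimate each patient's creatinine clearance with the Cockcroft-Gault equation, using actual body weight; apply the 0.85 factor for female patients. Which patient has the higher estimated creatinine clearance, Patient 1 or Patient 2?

Patient 2

Patient 1: CrCl = (140 − 82) × 122.4 / (72 × 3.16) × 0.85 = 7099.2 / 227.52 × 0.85 ≈ 26.5 mL/min
Patient 2: CrCl = (140 − 52) × 57.2 / (72 × 1.6) = 5033.6 / 115.20 ≈ 43.7 mL/min
26.5 vs 43.7 mL/min → Patient 2 is higher.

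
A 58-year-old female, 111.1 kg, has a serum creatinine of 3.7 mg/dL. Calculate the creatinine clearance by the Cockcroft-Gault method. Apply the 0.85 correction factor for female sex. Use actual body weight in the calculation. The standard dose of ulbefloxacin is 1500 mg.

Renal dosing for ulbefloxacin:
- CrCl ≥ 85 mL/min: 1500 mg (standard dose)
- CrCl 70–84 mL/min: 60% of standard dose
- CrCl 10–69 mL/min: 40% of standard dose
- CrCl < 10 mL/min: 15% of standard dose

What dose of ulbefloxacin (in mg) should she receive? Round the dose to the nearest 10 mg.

600 mg

CrCl = (140 − 58) × 111.1 / (72 × 3.7) × 0.85 = 9110.2 / 266.40 × 0.85 ≈ 29.1 mL/min
CrCl ≈ 29 mL/min → bracket 10–69 mL/min.
40% of 1500 mg = 600 mg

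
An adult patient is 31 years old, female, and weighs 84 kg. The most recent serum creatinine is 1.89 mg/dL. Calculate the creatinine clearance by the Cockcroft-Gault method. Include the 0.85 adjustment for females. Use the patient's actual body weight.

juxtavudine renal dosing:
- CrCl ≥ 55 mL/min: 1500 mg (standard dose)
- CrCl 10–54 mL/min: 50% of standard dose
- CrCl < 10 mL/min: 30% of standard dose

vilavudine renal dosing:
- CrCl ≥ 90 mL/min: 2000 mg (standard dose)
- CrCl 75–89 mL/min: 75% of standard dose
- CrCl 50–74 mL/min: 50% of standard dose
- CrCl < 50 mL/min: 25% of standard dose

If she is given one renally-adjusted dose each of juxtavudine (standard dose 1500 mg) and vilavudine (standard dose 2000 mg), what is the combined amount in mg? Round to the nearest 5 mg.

CrCl = (140 − 31) × 84 / (72 × 1.89) × 0.85 = 9156.0 / 136.08 × 0.85 ≈ 57.2 mL/min
CrCl ≈ 57 mL/min.
juxtavudine: ≥ 55 mL/min → 100% of 1500 mg = 1500 mg.
vilavudine: 50–74 mL/min → 50% of 2000 mg = 1000 mg.
Total = 1500 + 1000 = 2500 mg.

2500 mg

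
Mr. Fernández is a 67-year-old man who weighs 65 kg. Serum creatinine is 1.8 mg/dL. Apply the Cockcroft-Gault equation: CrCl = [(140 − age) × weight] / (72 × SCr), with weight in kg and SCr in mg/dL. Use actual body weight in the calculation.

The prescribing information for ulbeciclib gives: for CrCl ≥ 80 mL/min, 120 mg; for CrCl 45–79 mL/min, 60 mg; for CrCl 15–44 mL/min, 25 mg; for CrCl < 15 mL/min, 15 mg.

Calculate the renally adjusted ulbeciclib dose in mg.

CrCl = (140 − 67) × 65 / (72 × 1.8) = 4745.0 / 129.60 ≈ 36.6 mL/min
CrCl ≈ 37 mL/min → bracket 15–44 mL/min.
Dose for this bracket: 25 mg.

25 mg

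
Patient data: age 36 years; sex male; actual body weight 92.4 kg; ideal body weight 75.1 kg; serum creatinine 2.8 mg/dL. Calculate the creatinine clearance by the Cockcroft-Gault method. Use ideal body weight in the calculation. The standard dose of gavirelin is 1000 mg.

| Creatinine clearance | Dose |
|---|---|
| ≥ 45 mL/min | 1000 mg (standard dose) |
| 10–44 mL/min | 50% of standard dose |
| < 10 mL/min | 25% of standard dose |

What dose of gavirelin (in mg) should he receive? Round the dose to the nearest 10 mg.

CrCl = (140 − 36) × 75.1 / (72 × 2.8) = 7810.4 / 201.60 ≈ 38.7 mL/min
CrCl ≈ 39 mL/min → bracket 10–44 mL/min.
50% of 1000 mg = 500 mg

500 mg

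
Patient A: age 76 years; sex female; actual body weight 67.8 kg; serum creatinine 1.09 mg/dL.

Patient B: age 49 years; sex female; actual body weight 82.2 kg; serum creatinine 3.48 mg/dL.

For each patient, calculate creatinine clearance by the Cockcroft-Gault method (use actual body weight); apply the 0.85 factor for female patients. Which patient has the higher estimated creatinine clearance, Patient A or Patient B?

Patient A: CrCl = (140 − 76) × 67.8 / (72 × 1.09) × 0.85 = 4339.2 / 78.48 × 0.85 ≈ 47.0 mL/min
Patient B: CrCl = (140 − 49) × 82.2 / (72 × 3.48) × 0.85 = 7480.2 / 250.56 × 0.85 ≈ 25.4 mL/min
47.0 vs 25.4 mL/min → Patient A is higher.

Patient A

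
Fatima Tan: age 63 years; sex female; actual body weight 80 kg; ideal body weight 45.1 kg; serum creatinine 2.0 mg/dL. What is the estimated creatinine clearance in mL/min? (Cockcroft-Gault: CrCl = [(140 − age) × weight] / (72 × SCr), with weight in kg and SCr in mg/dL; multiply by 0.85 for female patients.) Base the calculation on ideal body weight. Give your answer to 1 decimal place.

CrCl = (140 − 63) × 45.1 / (72 × 2) × 0.85 = 3472.7 / 144.00 × 0.85 ≈ 20.5 mL/min

20.5 mL/min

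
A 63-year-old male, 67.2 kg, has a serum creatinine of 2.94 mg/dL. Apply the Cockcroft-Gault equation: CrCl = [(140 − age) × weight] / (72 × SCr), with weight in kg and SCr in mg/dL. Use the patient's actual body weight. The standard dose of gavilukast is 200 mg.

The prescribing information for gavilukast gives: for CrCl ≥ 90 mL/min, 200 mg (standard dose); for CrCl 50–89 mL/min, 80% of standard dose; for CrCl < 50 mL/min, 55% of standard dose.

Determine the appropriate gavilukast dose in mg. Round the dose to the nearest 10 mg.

CrCl = (140 − 63) × 67.2 / (72 × 2.94) = 5174.4 / 211.68 ≈ 24.4 mL/min
CrCl ≈ 24 mL/min → bracket < 50 mL/min.
55% of 200 mg = 110 mg

110 mg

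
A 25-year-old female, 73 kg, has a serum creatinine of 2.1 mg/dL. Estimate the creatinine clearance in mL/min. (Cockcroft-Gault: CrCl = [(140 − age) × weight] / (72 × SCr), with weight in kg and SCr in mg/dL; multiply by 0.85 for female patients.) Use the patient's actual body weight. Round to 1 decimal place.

CrCl = (140 − 25) × 73 / (72 × 2.1) × 0.85 = 8395.0 / 151.20 × 0.85 ≈ 47.2 mL/min

47.2 mL/min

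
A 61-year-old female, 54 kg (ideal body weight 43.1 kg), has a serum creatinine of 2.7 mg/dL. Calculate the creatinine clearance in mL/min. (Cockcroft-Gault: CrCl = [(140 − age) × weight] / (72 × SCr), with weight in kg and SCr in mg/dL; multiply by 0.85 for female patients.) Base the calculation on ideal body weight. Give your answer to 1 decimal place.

CrCl = (140 − 61) × 43.1 / (72 × 2.7) × 0.85 = 3404.9 / 194.40 × 0.85 ≈ 14.9 mL/min

14.9 mL/min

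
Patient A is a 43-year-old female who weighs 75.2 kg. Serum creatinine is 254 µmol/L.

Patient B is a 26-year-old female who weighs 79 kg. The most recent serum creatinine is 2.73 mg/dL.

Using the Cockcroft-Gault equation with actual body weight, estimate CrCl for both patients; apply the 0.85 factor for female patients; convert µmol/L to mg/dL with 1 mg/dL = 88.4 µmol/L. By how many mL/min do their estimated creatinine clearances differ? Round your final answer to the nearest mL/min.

9 mL/min

Patient A: SCr = 254 / 88.4 = 2.873 mg/dL
Patient A: CrCl = (140 − 43) × 75.2 / (72 × 2.873) × 0.85 = 7294.4 / 206.86 × 0.85 ≈ 30.0 mL/min
Patient B: CrCl = (140 − 26) × 79 / (72 × 2.73) × 0.85 = 9006.0 / 196.56 × 0.85 ≈ 38.9 mL/min
|30.0 − 38.9| = 8.9 mL/min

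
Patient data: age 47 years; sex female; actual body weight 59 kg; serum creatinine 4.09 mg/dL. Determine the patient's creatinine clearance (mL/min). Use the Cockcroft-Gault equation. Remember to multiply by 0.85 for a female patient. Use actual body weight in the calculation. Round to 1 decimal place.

15.8 mL/min

CrCl = (140 − 47) × 59 / (72 × 4.09) × 0.85 = 5487.0 / 294.48 × 0.85 ≈ 15.8 mL/min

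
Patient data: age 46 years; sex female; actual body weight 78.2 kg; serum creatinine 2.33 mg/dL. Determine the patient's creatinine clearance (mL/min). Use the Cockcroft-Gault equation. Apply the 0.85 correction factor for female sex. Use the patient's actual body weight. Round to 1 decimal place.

37.2 mL/min

CrCl = (140 − 46) × 78.2 / (72 × 2.33) × 0.85 = 7350.8 / 167.76 × 0.85 ≈ 37.2 mL/min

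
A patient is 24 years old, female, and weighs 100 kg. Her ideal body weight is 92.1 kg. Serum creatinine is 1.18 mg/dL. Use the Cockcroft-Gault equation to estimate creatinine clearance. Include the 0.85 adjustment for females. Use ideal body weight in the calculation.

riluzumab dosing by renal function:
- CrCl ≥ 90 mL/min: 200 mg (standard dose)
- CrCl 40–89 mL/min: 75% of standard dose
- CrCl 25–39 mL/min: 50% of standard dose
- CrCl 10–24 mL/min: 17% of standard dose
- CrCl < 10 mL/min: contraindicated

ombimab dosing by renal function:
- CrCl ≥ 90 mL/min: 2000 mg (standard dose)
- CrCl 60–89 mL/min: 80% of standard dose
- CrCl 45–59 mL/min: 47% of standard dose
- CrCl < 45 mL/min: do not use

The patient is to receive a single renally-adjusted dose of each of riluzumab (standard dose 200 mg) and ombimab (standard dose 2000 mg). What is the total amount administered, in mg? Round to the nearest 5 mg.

2200 mg

CrCl = (140 − 24) × 92.1 / (72 × 1.18) × 0.85 = 10683.6 / 84.96 × 0.85 ≈ 106.9 mL/min
CrCl ≈ 107 mL/min.
riluzumab: ≥ 90 mL/min → 100% of 200 mg = 200 mg.
ombimab: ≥ 90 mL/min → 100% of 2000 mg = 2000 mg.
Total = 200 + 2000 = 2200 mg.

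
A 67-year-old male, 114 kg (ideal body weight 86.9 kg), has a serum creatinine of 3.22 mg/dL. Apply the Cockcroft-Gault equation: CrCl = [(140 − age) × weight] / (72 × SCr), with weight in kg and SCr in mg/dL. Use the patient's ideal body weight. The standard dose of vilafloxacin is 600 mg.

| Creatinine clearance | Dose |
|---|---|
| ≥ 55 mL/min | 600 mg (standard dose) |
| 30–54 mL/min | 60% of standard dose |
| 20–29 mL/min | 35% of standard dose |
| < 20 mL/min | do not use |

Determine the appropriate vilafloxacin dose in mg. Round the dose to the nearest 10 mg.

210 mg

CrCl = (140 − 67) × 86.9 / (72 × 3.22) = 6343.7 / 231.84 ≈ 27.4 mL/min
CrCl ≈ 27 mL/min → bracket 20–29 mL/min.
35% of 600 mg = 210 mg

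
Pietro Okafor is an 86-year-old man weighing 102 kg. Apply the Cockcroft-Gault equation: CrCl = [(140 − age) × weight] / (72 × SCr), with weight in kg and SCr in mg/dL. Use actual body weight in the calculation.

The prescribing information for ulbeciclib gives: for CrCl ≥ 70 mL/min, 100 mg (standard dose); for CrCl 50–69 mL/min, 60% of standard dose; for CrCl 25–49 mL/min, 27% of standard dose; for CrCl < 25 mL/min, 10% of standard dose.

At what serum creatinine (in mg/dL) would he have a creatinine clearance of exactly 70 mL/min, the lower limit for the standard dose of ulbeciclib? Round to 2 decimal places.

Standard dose requires CrCl ≥ 70 mL/min.
Set (140 − 86) × 102 / (72 × SCr) = 70
SCr = (140 − 86) × 102 / (72 × 70) = 1.093 mg/dL

1.09 mg/dL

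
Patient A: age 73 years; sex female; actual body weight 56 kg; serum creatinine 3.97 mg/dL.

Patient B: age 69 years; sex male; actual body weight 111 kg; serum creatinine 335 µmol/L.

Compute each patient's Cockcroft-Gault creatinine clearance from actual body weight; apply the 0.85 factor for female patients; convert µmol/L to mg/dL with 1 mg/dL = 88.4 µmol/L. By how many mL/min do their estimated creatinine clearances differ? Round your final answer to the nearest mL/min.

18 mL/min

Patient A: CrCl = (140 − 73) × 56 / (72 × 3.97) × 0.85 = 3752.0 / 285.84 × 0.85 ≈ 11.2 mL/min
Patient B: SCr = 335 / 88.4 = 3.79 mg/dL
Patient B: CrCl = (140 − 69) × 111 / (72 × 3.79) = 7881.0 / 272.88 ≈ 28.9 mL/min
|11.2 − 28.9| = 17.7 mL/min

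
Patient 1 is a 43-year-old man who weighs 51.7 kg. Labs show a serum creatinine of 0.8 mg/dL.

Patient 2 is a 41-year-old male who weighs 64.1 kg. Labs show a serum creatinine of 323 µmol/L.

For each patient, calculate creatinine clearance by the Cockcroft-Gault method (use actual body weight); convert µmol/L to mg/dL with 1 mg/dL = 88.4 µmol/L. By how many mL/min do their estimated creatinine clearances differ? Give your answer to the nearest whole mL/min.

Patient 1: CrCl = (140 − 43) × 51.7 / (72 × 0.8) = 5014.9 / 57.60 ≈ 87.1 mL/min
Patient 2: SCr = 323 / 88.4 = 3.654 mg/dL
Patient 2: CrCl = (140 − 41) × 64.1 / (72 × 3.654) = 6345.9 / 263.09 ≈ 24.1 mL/min
|87.1 − 24.1| = 63.0 mL/min

63 mL/min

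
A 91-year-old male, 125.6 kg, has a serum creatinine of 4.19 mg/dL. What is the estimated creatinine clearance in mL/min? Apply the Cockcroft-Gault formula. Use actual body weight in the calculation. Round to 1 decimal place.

CrCl = (140 − 91) × 125.6 / (72 × 4.19) = 6154.4 / 301.68 ≈ 20.4 mL/min

20.4 mL/min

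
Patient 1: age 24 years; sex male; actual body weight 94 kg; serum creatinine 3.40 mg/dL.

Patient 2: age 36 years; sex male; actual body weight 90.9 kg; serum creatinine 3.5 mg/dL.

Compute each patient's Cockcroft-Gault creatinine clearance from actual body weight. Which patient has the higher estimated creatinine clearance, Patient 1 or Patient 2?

Patient 1

Patient 1: CrCl = (140 − 24) × 94 / (72 × 3.4) = 10904.0 / 244.80 ≈ 44.5 mL/min
Patient 2: CrCl = (140 − 36) × 90.9 / (72 × 3.5) = 9453.6 / 252.00 ≈ 37.5 mL/min
44.5 vs 37.5 mL/min → Patient 1 is higher.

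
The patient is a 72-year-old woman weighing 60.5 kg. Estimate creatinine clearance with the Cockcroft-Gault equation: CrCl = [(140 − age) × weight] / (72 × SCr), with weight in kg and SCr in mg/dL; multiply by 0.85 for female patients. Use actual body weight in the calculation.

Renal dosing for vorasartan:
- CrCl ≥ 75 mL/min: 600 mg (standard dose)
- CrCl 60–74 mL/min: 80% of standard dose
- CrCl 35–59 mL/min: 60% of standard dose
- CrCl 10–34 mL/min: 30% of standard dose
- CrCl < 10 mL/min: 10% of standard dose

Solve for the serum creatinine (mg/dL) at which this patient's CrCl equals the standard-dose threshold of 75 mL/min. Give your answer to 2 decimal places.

0.65 mg/dL

Standard dose requires CrCl ≥ 75 mL/min.
Set (140 − 72) × 60.5 × 0.85 / (72 × SCr) = 75
SCr = (140 − 72) × 60.5 × 0.85 / (72 × 75) = 0.648 mg/dL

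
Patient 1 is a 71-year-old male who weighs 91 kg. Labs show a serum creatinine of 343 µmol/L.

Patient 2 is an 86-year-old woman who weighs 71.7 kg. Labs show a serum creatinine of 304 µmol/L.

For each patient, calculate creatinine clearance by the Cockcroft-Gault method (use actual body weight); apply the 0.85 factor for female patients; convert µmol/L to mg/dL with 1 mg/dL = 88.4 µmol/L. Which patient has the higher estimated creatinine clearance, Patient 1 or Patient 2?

Patient 1: SCr = 343 / 88.4 = 3.88 mg/dL
Patient 1: CrCl = (140 − 71) × 91 / (72 × 3.88) = 6279.0 / 279.36 ≈ 22.5 mL/min
Patient 2: SCr = 304 / 88.4 = 3.439 mg/dL
Patient 2: CrCl = (140 − 86) × 71.7 / (72 × 3.439) × 0.85 = 3871.8 / 247.61 × 0.85 ≈ 13.3 mL/min
22.5 vs 13.3 mL/min → Patient 1 is higher.

Patient 1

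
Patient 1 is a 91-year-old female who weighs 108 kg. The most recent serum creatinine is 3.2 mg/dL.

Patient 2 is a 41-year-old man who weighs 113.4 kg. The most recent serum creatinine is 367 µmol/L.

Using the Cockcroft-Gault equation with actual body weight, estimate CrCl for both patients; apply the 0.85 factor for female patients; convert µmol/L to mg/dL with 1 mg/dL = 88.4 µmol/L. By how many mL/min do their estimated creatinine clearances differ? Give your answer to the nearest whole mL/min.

Patient 1: CrCl = (140 − 91) × 108 / (72 × 3.2) × 0.85 = 5292.0 / 230.40 × 0.85 ≈ 19.5 mL/min
Patient 2: SCr = 367 / 88.4 = 4.152 mg/dL
Patient 2: CrCl = (140 − 41) × 113.4 / (72 × 4.152) = 11226.6 / 298.94 ≈ 37.6 mL/min
|19.5 − 37.6| = 18.1 mL/min

18 mL/min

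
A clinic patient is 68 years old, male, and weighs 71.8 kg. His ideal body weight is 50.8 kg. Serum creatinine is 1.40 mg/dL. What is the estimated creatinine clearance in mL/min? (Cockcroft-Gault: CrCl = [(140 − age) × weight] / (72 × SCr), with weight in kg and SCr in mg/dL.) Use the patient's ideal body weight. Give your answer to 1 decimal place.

CrCl = (140 − 68) × 50.8 / (72 × 1.4) = 3657.6 / 100.80 ≈ 36.3 mL/min

36.3 mL/min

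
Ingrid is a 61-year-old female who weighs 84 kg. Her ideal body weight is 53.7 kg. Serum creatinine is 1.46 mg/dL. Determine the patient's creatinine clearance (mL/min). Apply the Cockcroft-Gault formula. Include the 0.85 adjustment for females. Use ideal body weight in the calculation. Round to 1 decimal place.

34.3 mL/min

CrCl = (140 − 61) × 53.7 / (72 × 1.46) × 0.85 = 4242.3 / 105.12 × 0.85 ≈ 34.3 mL/min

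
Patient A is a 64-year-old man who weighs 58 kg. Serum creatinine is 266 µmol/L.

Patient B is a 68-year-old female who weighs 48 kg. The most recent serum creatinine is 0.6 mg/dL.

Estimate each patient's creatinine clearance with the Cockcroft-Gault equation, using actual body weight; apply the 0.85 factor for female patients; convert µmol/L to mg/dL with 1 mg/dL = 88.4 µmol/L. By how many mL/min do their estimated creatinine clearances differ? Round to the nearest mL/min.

Patient A: SCr = 266 / 88.4 = 3.009 mg/dL
Patient A: CrCl = (140 − 64) × 58 / (72 × 3.009) = 4408.0 / 216.65 ≈ 20.3 mL/min
Patient B: CrCl = (140 − 68) × 48 / (72 × 0.6) × 0.85 = 3456.0 / 43.20 × 0.85 ≈ 68.0 mL/min
|20.3 − 68.0| = 47.7 mL/min

48 mL/min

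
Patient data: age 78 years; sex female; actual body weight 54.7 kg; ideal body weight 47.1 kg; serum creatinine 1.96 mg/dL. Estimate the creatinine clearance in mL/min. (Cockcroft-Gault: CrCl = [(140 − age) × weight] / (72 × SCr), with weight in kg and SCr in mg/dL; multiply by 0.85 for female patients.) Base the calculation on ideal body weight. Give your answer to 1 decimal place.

CrCl = (140 − 78) × 47.1 / (72 × 1.96) × 0.85 = 2920.2 / 141.12 × 0.85 ≈ 17.6 mL/min

17.6 mL/min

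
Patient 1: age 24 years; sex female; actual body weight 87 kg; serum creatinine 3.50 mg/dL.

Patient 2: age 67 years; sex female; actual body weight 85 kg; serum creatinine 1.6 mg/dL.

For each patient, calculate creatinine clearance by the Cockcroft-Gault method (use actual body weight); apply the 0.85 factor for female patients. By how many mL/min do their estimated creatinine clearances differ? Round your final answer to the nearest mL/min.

Patient 1: CrCl = (140 − 24) × 87 / (72 × 3.5) × 0.85 = 10092.0 / 252.00 × 0.85 ≈ 34.0 mL/min
Patient 2: CrCl = (140 − 67) × 85 / (72 × 1.6) × 0.85 = 6205.0 / 115.20 × 0.85 ≈ 45.8 mL/min
|34.0 − 45.8| = 11.8 mL/min

12 mL/min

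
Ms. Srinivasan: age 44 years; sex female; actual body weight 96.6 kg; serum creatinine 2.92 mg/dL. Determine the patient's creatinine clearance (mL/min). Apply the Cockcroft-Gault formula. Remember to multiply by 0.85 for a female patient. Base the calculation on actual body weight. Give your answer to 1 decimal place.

CrCl = (140 − 44) × 96.6 / (72 × 2.92) × 0.85 = 9273.6 / 210.24 × 0.85 ≈ 37.5 mL/min

37.5 mL/min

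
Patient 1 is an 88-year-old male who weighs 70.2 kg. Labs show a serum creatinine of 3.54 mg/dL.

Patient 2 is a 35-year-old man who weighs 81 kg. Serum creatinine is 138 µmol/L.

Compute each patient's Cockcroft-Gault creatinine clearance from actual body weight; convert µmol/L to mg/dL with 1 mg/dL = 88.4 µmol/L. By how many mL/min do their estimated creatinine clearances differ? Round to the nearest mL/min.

Patient 1: CrCl = (140 − 88) × 70.2 / (72 × 3.54) = 3650.4 / 254.88 ≈ 14.3 mL/min
Patient 2: SCr = 138 / 88.4 = 1.561 mg/dL
Patient 2: CrCl = (140 − 35) × 81 / (72 × 1.561) = 8505.0 / 112.39 ≈ 75.7 mL/min
|14.3 − 75.7| = 61.4 mL/min

61 mL/min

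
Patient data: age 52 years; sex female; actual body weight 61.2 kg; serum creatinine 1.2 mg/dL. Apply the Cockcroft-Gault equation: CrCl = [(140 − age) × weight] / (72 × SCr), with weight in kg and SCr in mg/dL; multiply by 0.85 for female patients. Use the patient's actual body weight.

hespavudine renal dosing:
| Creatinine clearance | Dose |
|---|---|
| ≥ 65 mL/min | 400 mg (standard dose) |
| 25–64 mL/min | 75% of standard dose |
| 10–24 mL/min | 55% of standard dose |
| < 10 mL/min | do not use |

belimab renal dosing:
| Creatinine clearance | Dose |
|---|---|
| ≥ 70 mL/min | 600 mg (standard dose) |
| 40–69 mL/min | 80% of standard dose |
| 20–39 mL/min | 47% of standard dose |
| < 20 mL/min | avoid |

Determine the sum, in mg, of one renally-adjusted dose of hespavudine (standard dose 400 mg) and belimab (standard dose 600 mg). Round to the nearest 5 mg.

CrCl = (140 − 52) × 61.2 / (72 × 1.2) × 0.85 = 5385.6 / 86.40 × 0.85 ≈ 53.0 mL/min
CrCl ≈ 53 mL/min.
hespavudine: 25–64 mL/min → 75% of 400 mg = 300 mg.
belimab: 40–69 mL/min → 80% of 600 mg = 480 mg.
Total = 300 + 480 = 780 mg.

780 mg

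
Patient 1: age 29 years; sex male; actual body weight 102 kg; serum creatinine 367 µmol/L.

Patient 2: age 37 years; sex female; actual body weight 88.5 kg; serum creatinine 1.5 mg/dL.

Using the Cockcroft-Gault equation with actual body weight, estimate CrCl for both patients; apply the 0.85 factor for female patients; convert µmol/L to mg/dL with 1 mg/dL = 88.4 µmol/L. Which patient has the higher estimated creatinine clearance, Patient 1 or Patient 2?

Patient 2

Patient 1: SCr = 367 / 88.4 = 4.152 mg/dL
Patient 1: CrCl = (140 − 29) × 102 / (72 × 4.152) = 11322.0 / 298.94 ≈ 37.9 mL/min
Patient 2: CrCl = (140 − 37) × 88.5 / (72 × 1.5) × 0.85 = 9115.5 / 108.00 × 0.85 ≈ 71.7 mL/min
37.9 vs 71.7 mL/min → Patient 2 is higher.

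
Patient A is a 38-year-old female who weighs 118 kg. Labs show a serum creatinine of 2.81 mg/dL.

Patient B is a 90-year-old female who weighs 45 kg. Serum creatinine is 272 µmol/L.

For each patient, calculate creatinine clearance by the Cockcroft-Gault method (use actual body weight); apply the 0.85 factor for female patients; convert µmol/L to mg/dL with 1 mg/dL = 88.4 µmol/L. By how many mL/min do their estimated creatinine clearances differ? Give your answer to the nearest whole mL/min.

Patient A: CrCl = (140 − 38) × 118 / (72 × 2.81) × 0.85 = 12036.0 / 202.32 × 0.85 ≈ 50.6 mL/min
Patient B: SCr = 272 / 88.4 = 3.077 mg/dL
Patient B: CrCl = (140 − 90) × 45 / (72 × 3.077) × 0.85 = 2250.0 / 221.54 × 0.85 ≈ 8.6 mL/min
|50.6 − 8.6| = 42.0 mL/min

42 mL/min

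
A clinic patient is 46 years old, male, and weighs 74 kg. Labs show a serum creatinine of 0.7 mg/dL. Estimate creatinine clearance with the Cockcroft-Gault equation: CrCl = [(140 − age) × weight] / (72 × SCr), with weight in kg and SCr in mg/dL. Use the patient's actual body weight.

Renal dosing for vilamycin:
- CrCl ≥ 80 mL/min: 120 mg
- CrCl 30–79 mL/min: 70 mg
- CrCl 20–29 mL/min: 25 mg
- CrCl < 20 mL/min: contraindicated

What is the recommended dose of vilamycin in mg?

CrCl = (140 − 46) × 74 / (72 × 0.7) = 6956.0 / 50.40 ≈ 138.0 mL/min
CrCl ≈ 138 mL/min → bracket ≥ 80 mL/min.
Dose for this bracket: 120 mg.

120 mg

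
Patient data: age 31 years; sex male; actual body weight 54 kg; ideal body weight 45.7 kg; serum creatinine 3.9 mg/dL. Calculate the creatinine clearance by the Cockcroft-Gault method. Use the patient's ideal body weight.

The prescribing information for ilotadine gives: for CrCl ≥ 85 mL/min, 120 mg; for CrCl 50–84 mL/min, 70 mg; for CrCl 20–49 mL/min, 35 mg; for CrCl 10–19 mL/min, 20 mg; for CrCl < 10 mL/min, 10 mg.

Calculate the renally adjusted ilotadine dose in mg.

20 mg

CrCl = (140 − 31) × 45.7 / (72 × 3.9) = 4981.3 / 280.80 ≈ 17.7 mL/min
CrCl ≈ 18 mL/min → bracket 10–19 mL/min.
Dose for this bracket: 20 mg.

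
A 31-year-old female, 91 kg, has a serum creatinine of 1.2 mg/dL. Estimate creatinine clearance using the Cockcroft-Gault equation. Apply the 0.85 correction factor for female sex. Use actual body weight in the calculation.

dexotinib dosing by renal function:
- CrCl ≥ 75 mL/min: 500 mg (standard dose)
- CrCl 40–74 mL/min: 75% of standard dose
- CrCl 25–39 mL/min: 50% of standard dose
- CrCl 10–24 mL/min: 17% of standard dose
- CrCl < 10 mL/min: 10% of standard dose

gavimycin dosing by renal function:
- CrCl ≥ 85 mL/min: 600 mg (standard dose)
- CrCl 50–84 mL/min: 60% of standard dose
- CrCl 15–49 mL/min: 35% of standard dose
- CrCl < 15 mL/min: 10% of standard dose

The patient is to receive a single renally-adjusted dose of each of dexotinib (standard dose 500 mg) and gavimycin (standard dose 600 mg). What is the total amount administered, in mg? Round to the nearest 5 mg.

1100 mg

CrCl = (140 − 31) × 91 / (72 × 1.2) × 0.85 = 9919.0 / 86.40 × 0.85 ≈ 97.6 mL/min
CrCl ≈ 98 mL/min.
dexotinib: ≥ 75 mL/min → 100% of 500 mg = 500 mg.
gavimycin: ≥ 85 mL/min → 100% of 600 mg = 600 mg.
Total = 500 + 600 = 1100 mg.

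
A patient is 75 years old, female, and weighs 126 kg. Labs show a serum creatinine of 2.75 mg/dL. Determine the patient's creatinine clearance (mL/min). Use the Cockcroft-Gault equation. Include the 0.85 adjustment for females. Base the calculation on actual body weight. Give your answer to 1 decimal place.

CrCl = (140 − 75) × 126 / (72 × 2.75) × 0.85 = 8190.0 / 198.00 × 0.85 ≈ 35.2 mL/min

35.2 mL/min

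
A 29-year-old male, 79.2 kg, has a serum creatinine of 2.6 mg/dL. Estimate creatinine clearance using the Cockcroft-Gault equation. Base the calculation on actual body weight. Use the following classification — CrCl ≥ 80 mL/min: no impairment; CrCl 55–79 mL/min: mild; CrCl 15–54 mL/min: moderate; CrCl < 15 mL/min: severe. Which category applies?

moderate

CrCl = (140 − 29) × 79.2 / (72 × 2.6) = 8791.2 / 187.20 ≈ 47.0 mL/min
47 mL/min falls in the 'moderate' range.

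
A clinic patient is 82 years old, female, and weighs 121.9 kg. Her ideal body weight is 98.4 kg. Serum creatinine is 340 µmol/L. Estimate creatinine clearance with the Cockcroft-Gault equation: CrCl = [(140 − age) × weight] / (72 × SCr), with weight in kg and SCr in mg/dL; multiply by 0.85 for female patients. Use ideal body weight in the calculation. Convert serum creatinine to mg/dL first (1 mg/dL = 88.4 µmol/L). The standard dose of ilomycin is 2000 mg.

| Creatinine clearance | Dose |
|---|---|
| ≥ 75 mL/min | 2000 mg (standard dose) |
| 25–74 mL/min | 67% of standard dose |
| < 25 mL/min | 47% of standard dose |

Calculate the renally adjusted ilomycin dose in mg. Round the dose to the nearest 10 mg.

SCr = 340 / 88.4 = 3.846 mg/dL
CrCl = (140 − 82) × 98.4 / (72 × 3.846) × 0.85 = 5707.2 / 276.91 × 0.85 ≈ 17.5 mL/min
CrCl ≈ 18 mL/min → bracket < 25 mL/min.
47% of 2000 mg = 940 mg

940 mg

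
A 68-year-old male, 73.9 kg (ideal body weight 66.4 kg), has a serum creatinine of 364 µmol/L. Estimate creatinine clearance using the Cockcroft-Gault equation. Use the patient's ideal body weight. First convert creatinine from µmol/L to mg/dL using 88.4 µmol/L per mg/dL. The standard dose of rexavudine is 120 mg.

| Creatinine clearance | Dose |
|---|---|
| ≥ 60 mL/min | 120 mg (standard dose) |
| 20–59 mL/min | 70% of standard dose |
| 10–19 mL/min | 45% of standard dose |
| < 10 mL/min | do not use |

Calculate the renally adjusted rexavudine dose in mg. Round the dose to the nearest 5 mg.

55 mg

SCr = 364 / 88.4 = 4.118 mg/dL
CrCl = (140 − 68) × 66.4 / (72 × 4.118) = 4780.8 / 296.50 ≈ 16.1 mL/min
CrCl ≈ 16 mL/min → bracket 10–19 mL/min.
45% of 120 mg = 54 mg → 55 mg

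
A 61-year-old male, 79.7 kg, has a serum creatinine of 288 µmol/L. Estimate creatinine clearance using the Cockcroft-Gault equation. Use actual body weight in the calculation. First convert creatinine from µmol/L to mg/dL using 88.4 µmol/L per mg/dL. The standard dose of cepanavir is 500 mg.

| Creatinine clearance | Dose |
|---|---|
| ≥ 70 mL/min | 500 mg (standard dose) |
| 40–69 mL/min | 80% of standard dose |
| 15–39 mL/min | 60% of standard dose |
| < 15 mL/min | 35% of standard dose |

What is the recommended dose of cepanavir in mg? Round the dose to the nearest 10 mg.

SCr = 288 / 88.4 = 3.258 mg/dL
CrCl = (140 − 61) × 79.7 / (72 × 3.258) = 6296.3 / 234.58 ≈ 26.8 mL/min
CrCl ≈ 27 mL/min → bracket 15–39 mL/min.
60% of 500 mg = 300 mg

300 mg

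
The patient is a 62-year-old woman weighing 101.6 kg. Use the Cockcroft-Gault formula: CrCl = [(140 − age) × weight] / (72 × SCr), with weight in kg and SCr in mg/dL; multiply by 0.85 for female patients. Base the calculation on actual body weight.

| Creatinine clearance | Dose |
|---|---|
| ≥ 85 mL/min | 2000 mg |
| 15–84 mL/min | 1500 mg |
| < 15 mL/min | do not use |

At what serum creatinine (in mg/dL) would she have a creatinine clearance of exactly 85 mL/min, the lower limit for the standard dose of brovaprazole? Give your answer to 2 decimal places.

Standard dose requires CrCl ≥ 85 mL/min.
Set (140 − 62) × 101.6 × 0.85 / (72 × SCr) = 85
SCr = (140 − 62) × 101.6 × 0.85 / (72 × 85) = 1.101 mg/dL

1.10 mg/dL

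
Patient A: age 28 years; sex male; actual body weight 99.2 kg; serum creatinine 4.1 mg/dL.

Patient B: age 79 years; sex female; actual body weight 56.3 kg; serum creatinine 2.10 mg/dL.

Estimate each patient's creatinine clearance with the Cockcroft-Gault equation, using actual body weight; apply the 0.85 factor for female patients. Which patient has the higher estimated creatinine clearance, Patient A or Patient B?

Patient A: CrCl = (140 − 28) × 99.2 / (72 × 4.1) = 11110.4 / 295.20 ≈ 37.6 mL/min
Patient B: CrCl = (140 − 79) × 56.3 / (72 × 2.1) × 0.85 = 3434.3 / 151.20 × 0.85 ≈ 19.3 mL/min
37.6 vs 19.3 mL/min → Patient A is higher.

Patient A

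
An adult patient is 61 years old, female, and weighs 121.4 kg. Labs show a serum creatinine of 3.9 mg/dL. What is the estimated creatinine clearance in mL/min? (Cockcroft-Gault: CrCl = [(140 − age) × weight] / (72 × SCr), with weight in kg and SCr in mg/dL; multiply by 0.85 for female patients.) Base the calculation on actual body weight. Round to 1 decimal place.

29.0 mL/min

CrCl = (140 − 61) × 121.4 / (72 × 3.9) × 0.85 = 9590.6 / 280.80 × 0.85 ≈ 29.0 mL/min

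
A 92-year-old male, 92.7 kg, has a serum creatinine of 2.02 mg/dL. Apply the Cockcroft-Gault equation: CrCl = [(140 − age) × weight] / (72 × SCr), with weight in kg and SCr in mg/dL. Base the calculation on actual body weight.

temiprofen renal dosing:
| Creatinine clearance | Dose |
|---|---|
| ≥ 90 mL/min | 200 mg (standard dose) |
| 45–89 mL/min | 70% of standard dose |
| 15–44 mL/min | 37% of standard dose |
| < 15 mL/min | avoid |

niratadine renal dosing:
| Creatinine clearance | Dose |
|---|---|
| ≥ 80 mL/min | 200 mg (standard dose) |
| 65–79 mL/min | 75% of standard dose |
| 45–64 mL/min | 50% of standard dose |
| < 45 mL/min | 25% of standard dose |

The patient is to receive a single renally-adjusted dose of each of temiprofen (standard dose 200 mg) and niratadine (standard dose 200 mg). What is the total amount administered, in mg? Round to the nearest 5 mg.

125 mg

CrCl = (140 − 92) × 92.7 / (72 × 2.02) = 4449.6 / 145.44 ≈ 30.6 mL/min
CrCl ≈ 31 mL/min.
temiprofen: 15–44 mL/min → 37% of 200 mg = 74 mg.
niratadine: < 45 mL/min → 25% of 200 mg = 50 mg.
Total = 74 + 50 = 124 mg.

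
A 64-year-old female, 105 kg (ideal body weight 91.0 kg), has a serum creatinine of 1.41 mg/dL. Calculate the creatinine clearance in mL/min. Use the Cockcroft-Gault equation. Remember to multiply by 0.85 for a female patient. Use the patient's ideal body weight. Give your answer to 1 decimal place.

57.9 mL/min

CrCl = (140 − 64) × 91 / (72 × 1.41) × 0.85 = 6916.0 / 101.52 × 0.85 ≈ 57.9 mL/min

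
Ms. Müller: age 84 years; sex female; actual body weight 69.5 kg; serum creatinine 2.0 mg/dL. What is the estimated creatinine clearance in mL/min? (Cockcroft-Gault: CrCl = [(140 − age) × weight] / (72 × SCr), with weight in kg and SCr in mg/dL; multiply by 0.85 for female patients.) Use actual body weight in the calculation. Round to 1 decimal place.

23.0 mL/min

CrCl = (140 − 84) × 69.5 / (72 × 2) × 0.85 = 3892.0 / 144.00 × 0.85 ≈ 23.0 mL/min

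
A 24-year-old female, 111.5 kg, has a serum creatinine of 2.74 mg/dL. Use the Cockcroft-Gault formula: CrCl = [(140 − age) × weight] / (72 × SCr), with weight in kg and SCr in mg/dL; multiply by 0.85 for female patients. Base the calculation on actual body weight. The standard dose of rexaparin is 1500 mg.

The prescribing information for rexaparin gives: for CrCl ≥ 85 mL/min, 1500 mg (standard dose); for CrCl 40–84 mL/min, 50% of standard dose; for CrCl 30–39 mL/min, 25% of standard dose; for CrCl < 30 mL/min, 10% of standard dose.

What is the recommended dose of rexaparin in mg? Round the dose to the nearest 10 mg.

CrCl = (140 − 24) × 111.5 / (72 × 2.74) × 0.85 = 12934.0 / 197.28 × 0.85 ≈ 55.7 mL/min
CrCl ≈ 56 mL/min → bracket 40–84 mL/min.
50% of 1500 mg = 750 mg

750 mg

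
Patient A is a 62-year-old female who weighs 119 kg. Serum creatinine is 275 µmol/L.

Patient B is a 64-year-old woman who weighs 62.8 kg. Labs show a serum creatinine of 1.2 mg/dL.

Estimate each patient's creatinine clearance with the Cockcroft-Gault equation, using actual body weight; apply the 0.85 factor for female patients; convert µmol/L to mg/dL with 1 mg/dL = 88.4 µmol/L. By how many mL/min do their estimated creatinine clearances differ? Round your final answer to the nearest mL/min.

12 mL/min

Patient A: SCr = 275 / 88.4 = 3.111 mg/dL
Patient A: CrCl = (140 − 62) × 119 / (72 × 3.111) × 0.85 = 9282.0 / 223.99 × 0.85 ≈ 35.2 mL/min
Patient B: CrCl = (140 − 64) × 62.8 / (72 × 1.2) × 0.85 = 4772.8 / 86.40 × 0.85 ≈ 47.0 mL/min
|35.2 − 47.0| = 11.8 mL/min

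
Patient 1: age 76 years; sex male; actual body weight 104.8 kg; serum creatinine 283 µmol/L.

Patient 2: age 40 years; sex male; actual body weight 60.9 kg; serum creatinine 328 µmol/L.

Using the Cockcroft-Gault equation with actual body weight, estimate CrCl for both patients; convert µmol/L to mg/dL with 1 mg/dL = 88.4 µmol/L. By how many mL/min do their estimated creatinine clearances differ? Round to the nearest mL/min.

Patient 1: SCr = 283 / 88.4 = 3.201 mg/dL
Patient 1: CrCl = (140 − 76) × 104.8 / (72 × 3.201) = 6707.2 / 230.47 ≈ 29.1 mL/min
Patient 2: SCr = 328 / 88.4 = 3.71 mg/dL
Patient 2: CrCl = (140 − 40) × 60.9 / (72 × 3.71) = 6090.0 / 267.12 ≈ 22.8 mL/min
|29.1 − 22.8| = 6.3 mL/min

6 mL/min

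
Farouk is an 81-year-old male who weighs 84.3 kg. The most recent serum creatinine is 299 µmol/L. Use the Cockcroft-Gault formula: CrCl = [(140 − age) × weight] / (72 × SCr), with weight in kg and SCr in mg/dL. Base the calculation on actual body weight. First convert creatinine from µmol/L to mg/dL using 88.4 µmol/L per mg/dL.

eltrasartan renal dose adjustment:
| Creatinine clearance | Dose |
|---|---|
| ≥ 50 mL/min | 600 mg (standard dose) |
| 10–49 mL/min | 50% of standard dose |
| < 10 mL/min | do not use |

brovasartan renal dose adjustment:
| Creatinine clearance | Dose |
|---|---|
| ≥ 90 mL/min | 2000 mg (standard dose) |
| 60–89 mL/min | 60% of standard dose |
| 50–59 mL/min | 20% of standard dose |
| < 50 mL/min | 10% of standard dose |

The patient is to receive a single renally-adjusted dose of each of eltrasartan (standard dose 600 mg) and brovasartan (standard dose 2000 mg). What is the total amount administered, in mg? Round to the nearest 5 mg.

SCr = 299 / 88.4 = 3.382 mg/dL
CrCl = (140 − 81) × 84.3 / (72 × 3.382) = 4973.7 / 243.50 ≈ 20.4 mL/min
CrCl ≈ 20 mL/min.
eltrasartan: 10–49 mL/min → 50% of 600 mg = 300 mg.
brovasartan: < 50 mL/min → 10% of 2000 mg = 200 mg.
Total = 300 + 200 = 500 mg.

500 mg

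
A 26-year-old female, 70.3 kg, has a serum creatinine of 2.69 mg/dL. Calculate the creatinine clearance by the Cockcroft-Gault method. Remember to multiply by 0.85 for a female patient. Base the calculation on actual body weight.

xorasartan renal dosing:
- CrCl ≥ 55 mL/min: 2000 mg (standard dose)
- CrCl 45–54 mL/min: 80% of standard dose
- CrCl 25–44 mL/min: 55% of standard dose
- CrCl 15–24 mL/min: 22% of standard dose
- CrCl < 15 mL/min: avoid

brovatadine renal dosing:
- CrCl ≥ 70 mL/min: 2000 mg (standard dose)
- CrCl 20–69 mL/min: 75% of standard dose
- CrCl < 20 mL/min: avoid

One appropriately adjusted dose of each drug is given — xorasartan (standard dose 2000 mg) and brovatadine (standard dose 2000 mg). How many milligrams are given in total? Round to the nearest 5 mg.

2600 mg

CrCl = (140 − 26) × 70.3 / (72 × 2.69) × 0.85 = 8014.2 / 193.68 × 0.85 ≈ 35.2 mL/min
CrCl ≈ 35 mL/min.
xorasartan: 25–44 mL/min → 55% of 2000 mg = 1100 mg.
brovatadine: 20–69 mL/min → 75% of 2000 mg = 1500 mg.
Total = 1100 + 1500 = 2600 mg.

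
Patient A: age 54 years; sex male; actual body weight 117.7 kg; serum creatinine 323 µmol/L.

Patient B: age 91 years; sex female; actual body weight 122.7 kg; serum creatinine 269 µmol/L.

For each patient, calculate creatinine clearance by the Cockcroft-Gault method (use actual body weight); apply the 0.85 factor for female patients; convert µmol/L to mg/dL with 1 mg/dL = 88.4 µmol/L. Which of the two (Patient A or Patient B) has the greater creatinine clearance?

Patient A: SCr = 323 / 88.4 = 3.654 mg/dL
Patient A: CrCl = (140 − 54) × 117.7 / (72 × 3.654) = 10122.2 / 263.09 ≈ 38.5 mL/min
Patient B: SCr = 269 / 88.4 = 3.043 mg/dL
Patient B: CrCl = (140 − 91) × 122.7 / (72 × 3.043) × 0.85 = 6012.3 / 219.10 × 0.85 ≈ 23.3 mL/min
38.5 vs 23.3 mL/min → Patient A is higher.

Patient A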